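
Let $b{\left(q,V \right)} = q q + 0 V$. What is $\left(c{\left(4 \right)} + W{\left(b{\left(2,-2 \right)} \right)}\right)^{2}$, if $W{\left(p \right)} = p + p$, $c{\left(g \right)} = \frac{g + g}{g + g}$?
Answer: $81$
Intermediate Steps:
$c{\left(g \right)} = 1$ ($c{\left(g \right)} = \frac{2 g}{2 g} = 2 g \frac{1}{2 g} = 1$)
$b{\left(q,V \right)} = q^{2}$ ($b{\left(q,V \right)} = q^{2} + 0 = q^{2}$)
$W{\left(p \right)} = 2 p$
$\left(c{\left(4 \right)} + W{\left(b{\left(2,-2 \right)} \right)}\right)^{2} = \left(1 + 2 \cdot 2^{2}\right)^{2} = \left(1 + 2 \cdot 4\right)^{2} = \left(1 + 8\right)^{2} = 9^{2} = 81$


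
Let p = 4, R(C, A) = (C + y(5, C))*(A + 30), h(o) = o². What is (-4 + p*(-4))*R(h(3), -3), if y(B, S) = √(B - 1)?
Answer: -5940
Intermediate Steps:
y(B, S) = √(-1 + B)
R(C, A) = (2 + C)*(30 + A) (R(C, A) = (C + √(-1 + 5))*(A + 30) = (C + √4)*(30 + A) = (C + 2)*(30 + A) = (2 + C)*(30 + A))
(-4 + p*(-4))*R(h(3), -3) = (-4 + 4*(-4))*(60 + 2*(-3) + 30*3² - 3*3²) = (-4 - 16)*(60 - 6 + 30*9 - 3*9) = -20*(60 - 6 + 270 - 27) = -20*297 = -5940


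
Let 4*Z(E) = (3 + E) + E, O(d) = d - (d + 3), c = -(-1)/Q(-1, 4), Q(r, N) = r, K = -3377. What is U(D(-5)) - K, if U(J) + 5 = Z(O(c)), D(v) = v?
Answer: 13485/4 ≈ 3371.3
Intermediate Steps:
c = -1 (c = -(-1)/(-1) = -(-1)*(-1) = -1*1 = -1)
O(d) = -3 (O(d) = d - (3 + d) = d + (-3 - d) = -3)
Z(E) = 3/4 + E/2 (Z(E) = ((3 + E) + E)/4 = (3 + 2*E)/4 = 3/4 + E/2)
U(J) = -23/4 (U(J) = -5 + (3/4 + (1/2)*(-3)) = -5 + (3/4 - 3/2) = -5 - 3/4 = -23/4)
U(D(-5)) - K = -23/4 - 1*(-3377) = -23/4 + 3377 = 13485/4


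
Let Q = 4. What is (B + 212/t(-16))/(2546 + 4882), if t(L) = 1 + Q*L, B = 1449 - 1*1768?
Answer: -20309/467964 ≈ -0.043399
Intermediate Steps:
B = -319 (B = 1449 - 1768 = -319)
t(L) = 1 + 4*L
(B + 212/t(-16))/(2546 + 4882) = (-319 + 212/(1 + 4*(-16)))/(2546 + 4882) = (-319 + 212/(1 - 64))/7428 = (-319 + 212/(-63))*(1/7428) = (-319 + 212*(-1/63))*(1/7428) = (-319 - 212/63)*(1/7428) = -20309/63*1/7428 = -20309/467964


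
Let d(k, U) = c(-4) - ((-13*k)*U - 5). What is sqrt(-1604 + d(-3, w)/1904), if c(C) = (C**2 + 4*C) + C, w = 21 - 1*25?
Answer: I*sqrt(363409221)/476 ≈ 40.049*I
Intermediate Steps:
w = -4 (w = 21 - 25 = -4)
c(C) = C**2 + 5*C
d(k, U) = 1 + 13*U*k (d(k, U) = -4*(5 - 4) - ((-13*k)*U - 5) = -4*1 - (-13*U*k - 5) = -4 - (-5 - 13*U*k) = -4 + (5 + 13*U*k) = 1 + 13*U*k)
sqrt(-1604 + d(-3, w)/1904) = sqrt(-1604 + (1 + 13*(-4)*(-3))/1904) = sqrt(-1604 + (1 + 156)*(1/1904)) = sqrt(-1604 + 157*(1/1904)) = sqrt(-1604 + 157/1904) = sqrt(-3053859/1904) = I*sqrt(363409221)/476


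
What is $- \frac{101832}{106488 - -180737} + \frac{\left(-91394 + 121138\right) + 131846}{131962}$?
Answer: $\frac{16487366683}{18951392725} \approx 0.86998$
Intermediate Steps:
$- \frac{101832}{106488 - -180737} + \frac{\left(-91394 + 121138\right) + 131846}{131962} = - \frac{101832}{106488 + 180737} + \left(29744 + 131846\right) \frac{1}{131962} = - \frac{101832}{287225} + 161590 \cdot \frac{1}{131962} = \left(-101832\right) \frac{1}{287225} + \frac{80795}{65981} = - \frac{101832}{287225} + \frac{80795}{65981} = \frac{16487366683}{18951392725}$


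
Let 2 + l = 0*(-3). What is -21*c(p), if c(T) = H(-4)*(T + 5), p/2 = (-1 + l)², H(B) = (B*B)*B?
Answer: 30912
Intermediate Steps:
l = -2 (l = -2 + 0*(-3) = -2 + 0 = -2)
H(B) = B³ (H(B) = B²*B = B³)
p = 18 (p = 2*(-1 - 2)² = 2*(-3)² = 2*9 = 18)
c(T) = -320 - 64*T (c(T) = (-4)³*(T + 5) = -64*(5 + T) = -320 - 64*T)
-21*c(p) = -21*(-320 - 64*18) = -21*(-320 - 1152) = -21*(-1472) = 30912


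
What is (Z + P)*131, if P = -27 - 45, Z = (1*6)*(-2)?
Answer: -11004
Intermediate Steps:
Z = -12 (Z = 6*(-2) = -12)
P = -72
(Z + P)*131 = (-12 - 72)*131 = -84*131 = -11004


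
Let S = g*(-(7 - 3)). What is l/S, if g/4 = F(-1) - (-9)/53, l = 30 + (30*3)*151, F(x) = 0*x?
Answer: -60155/12 ≈ -5012.9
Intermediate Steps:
F(x) = 0
l = 13620 (l = 30 + 90*151 = 30 + 13590 = 13620)
g = 36/53 (g = 4*(0 - (-9)/53) = 4*(0 - 1*(-9/53)) = 4*(0 + 9/53) = 4*(9/53) = 36/53 ≈ 0.67924)
S = -144/53 (S = 36*(-(7 - 3))/53 = 36*(-1*4)/53 = (36/53)*(-4) = -144/53 ≈ -2.7170)
l/S = 13620/(-144/53) = 13620*(-53/144) = -60155/12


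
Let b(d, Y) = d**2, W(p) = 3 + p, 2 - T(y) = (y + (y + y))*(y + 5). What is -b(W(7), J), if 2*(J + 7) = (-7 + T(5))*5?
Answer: -100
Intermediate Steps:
T(y) = 2 - 3*y*(5 + y) (T(y) = 2 - (y + (y + y))*(y + 5) = 2 - (y + 2*y)*(5 + y) = 2 - 3*y*(5 + y))
J = -789/2 (J = -7 + ((-7 + (2 - 15*5 - 3*5**2))*5)/2 = -7 + ((-7 + (2 - 75 - 3*25))*5)/2 = -7 + ((-7 + (2 - 75 - 75))*5)/2 = -7 + ((-7 - 148)*5)/2 = -7 + (-155*5)/2 = -7 + (1/2)*(-775) = -7 - 775/2 = -789/2 ≈ -394.50)
-b(W(7), J) = -(3 + 7)**2 = -1*10**2 = -1*100 = -100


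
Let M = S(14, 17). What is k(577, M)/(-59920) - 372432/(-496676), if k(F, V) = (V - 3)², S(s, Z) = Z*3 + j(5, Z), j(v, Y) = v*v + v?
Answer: 1205896791/1860051620 ≈ 0.64831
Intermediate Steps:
j(v, Y) = v + v² (j(v, Y) = v² + v = v + v²)
S(s, Z) = 30 + 3*Z (S(s, Z) = Z*3 + 5*(1 + 5) = 3*Z + 5*6 = 3*Z + 30 = 30 + 3*Z)
M = 81 (M = 30 + 3*17 = 30 + 51 = 81)
k(F, V) = (-3 + V)²
k(577, M)/(-59920) - 372432/(-496676) = (-3 + 81)²/(-59920) - 372432/(-496676) = 78²*(-1/59920) - 372432*(-1/496676) = 6084*(-1/59920) + 93108/124169 = -1521/14980 + 93108/124169 = 1205896791/1860051620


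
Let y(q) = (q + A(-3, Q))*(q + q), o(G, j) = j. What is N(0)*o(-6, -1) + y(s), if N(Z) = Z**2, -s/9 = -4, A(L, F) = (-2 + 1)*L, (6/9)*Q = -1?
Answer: 2808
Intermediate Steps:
Q = -3/2 (Q = (3/2)*(-1) = -3/2 ≈ -1.5000)
A(L, F) = -L
s = 36 (s = -9*(-4) = 36)
y(q) = 2*q*(3 + q) (y(q) = (q - 1*(-3))*(q + q) = (q + 3)*(2*q) = (3 + q)*(2*q) = 2*q*(3 + q))
N(0)*o(-6, -1) + y(s) = 0**2*(-1) + 2*36*(3 + 36) = 0*(-1) + 2*36*39 = 0 + 2808 = 2808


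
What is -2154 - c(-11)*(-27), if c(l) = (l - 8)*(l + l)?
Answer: 9132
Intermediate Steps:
c(l) = 2*l*(-8 + l) (c(l) = (-8 + l)*(2*l) = 2*l*(-8 + l))
-2154 - c(-11)*(-27) = -2154 - 2*(-11)*(-8 - 11)*(-27) = -2154 - 2*(-11)*(-19)*(-27) = -2154 - 418*(-27) = -2154 - 1*(-11286) = -2154 + 11286 = 9132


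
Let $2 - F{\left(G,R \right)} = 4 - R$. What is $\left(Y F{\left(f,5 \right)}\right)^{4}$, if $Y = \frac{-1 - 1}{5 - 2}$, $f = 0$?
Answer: $16$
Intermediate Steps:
$F{\left(G,R \right)} = -2 + R$ ($F{\left(G,R \right)} = 2 - \left(4 - R\right) = 2 + \left(-4 + R\right) = -2 + R$)
$Y = - \frac{2}{3} \approx -0.66667$
$\left(Y F{\left(f,5 \right)}\right)^{4} = \left(- \frac{2 \left(-2 + 5\right)}{3}\right)^{4} = \left(\left(- \frac{2}{3}\right) 3\right)^{4} = \left(-2\right)^{4} = 16$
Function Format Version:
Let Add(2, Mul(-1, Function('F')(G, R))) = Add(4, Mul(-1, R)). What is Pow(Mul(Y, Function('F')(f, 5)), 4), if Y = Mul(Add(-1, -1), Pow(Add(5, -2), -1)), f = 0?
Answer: 16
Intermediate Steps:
Function('F')(G, R) = Add(-2, R) (Function('F')(G, R) = Add(2, Mul(-1, Add(4, Mul(-1, R)))) = Add(2, Add(-4, R)) = Add(-2, R))
Y = Rational(-2, 3) (Y = Mul(-2, Pow(3, -1)) = Mul(-2, Rational(1, 3)) = Rational(-2, 3) ≈ -0.66667)
Pow(Mul(Y, Function('F')(f, 5)), 4) = Pow(Mul(Rational(-2, 3), Add(-2, 5)), 4) = Pow(Mul(Rational(-2, 3), 3), 4) = Pow(-2, 4) = 16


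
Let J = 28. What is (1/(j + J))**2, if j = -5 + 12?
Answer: 1/1225 ≈ 0.00081633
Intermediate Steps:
j = 7
(1/(j + J))**2 = (1/(7 + 28))**2 = (1/35)**2 = 1/1225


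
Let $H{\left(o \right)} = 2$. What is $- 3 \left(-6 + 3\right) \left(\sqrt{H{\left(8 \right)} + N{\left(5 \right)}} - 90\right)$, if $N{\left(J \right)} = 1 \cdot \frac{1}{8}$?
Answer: $-810 + \frac{9 \sqrt{34}}{4} \approx -796.88$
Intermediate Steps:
$N{\left(J \right)} = \frac{1}{8}$ ($N{\left(J \right)} = 1 \cdot \frac{1}{8} = \frac{1}{8}$)
$- 3 \left(-6 + 3\right) \left(\sqrt{H{\left(8 \right)} + N{\left(5 \right)}} - 90\right) = - 3 \left(-6 + 3\right) \left(\sqrt{2 + \frac{1}{8}} - 90\right) = \left(-3\right) \left(-3\right) \left(\sqrt{\frac{17}{8}} - 90\right) = 9 \left(\frac{\sqrt{34}}{4} - 90\right) = 9 \left(-90 + \frac{\sqrt{34}}{4}\right) = -810 + \frac{9 \sqrt{34}}{4}$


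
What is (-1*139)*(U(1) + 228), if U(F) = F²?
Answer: -31831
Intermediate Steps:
(-1*139)*(U(1) + 228) = (-1*139)*(1² + 228) = -139*(1 + 228) = -139*229 = -31831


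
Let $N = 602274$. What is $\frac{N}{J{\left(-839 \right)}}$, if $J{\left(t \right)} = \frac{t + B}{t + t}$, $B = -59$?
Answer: $\frac{505307886}{449} \approx 1.1254 \cdot 10^{6}$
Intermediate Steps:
$J{\left(t \right)} = \frac{-59 + t}{2 t}$ ($J{\left(t \right)} = \frac{t - 59}{t + t} = \frac{-59 + t}{2 t}$)
$\frac{N}{J{\left(-839 \right)}} = \frac{602274}{\frac{1}{2} \frac{1}{-839} \left(-59 - 839\right)} = \frac{602274}{\frac{1}{2} \left(- \frac{1}{839}\right) \left(-898\right)} = \frac{602274}{\frac{449}{839}} = 602274 \cdot \frac{839}{449} = \frac{505307886}{449}$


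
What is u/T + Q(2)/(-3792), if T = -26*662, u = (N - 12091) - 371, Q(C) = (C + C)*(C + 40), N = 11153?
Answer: 43169/1359748 ≈ 0.031748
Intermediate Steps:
Q(C) = 2*C*(40 + C) (Q(C) = (2*C)*(40 + C) = 2*C*(40 + C))
u = -1309 (u = (11153 - 12091) - 371 = -938 - 371 = -1309)
T = -17212
u/T + Q(2)/(-3792) = -1309/(-17212) + (2*2*(40 + 2))/(-3792) = -1309*(-1/17212) + (2*2*42)*(-1/3792) = 1309/17212 + 168*(-1/3792) = 1309/17212 - 7/158 = 43169/1359748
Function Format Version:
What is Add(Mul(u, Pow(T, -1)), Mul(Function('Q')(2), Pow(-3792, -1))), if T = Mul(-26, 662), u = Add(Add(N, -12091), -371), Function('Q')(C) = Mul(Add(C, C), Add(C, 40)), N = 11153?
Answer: Rational(43169, 1359748) ≈ 0.031748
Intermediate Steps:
Function('Q')(C) = Mul(2, C, Add(40, C)) (Function('Q')(C) = Mul(Mul(2, C), Add(40, C)) = Mul(2, C, Add(40, C)))
u = -1309 (u = Add(Add(11153, -12091), -371) = Add(-938, -371) = -1309)
T = -17212
Add(Mul(u, Pow(T, -1)), Mul(Function('Q')(2), Pow(-3792, -1))) = Add(Mul(-1309, Pow(-17212, -1)), Mul(Mul(2, 2, Add(40, 2)), Pow(-3792, -1))) = Add(Mul(-1309, Rational(-1, 17212)), Mul(Mul(2, 2, 42), Rational(-1, 3792))) = Add(Rational(1309, 17212), Mul(168, Rational(-1, 3792))) = Add(Rational(1309, 17212), Rational(-7, 158)) = Rational(43169, 1359748)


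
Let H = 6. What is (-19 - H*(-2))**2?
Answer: 49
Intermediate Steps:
(-19 - H*(-2))**2 = (-19 - 1*6*(-2))**2 = (-19 - 6*(-2))**2 = (-19 + 12)**2 = (-7)**2 = 49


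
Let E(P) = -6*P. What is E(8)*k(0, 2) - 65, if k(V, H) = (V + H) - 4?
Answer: 31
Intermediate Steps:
k(V, H) = -4 + H + V (k(V, H) = (H + V) - 4 = -4 + H + V)
E(8)*k(0, 2) - 65 = (-6*8)*(-4 + 2 + 0) - 65 = -48*(-2) - 65 = 96 - 65 = 31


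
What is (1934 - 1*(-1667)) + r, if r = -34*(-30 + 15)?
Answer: 4111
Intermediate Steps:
r = 510 (r = -34*(-15) = 510)
(1934 - 1*(-1667)) + r = (1934 - 1*(-1667)) + 510 = (1934 + 1667) + 510 = 3601 + 510 = 4111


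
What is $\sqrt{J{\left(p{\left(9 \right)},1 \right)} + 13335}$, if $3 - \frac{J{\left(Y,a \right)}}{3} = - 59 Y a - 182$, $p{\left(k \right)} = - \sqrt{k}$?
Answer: $\sqrt{13359} \approx 115.58$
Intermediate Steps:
$J{\left(Y,a \right)} = 555 + 177 Y a$ ($J{\left(Y,a \right)} = 9 - 3 \left(- 59 Y a - 182\right) = 9 - 3 \left(-182 - 59 Y a\right) = 9 + \left(546 + 177 Y a\right) = 555 + 177 Y a$)
$\sqrt{J{\left(p{\left(9 \right)},1 \right)} + 13335} = \sqrt{\left(555 + 177 \left(- \sqrt{9}\right) 1\right) + 13335} = \sqrt{\left(555 + 177 \left(\left(-1\right) 3\right) 1\right) + 13335} = \sqrt{\left(555 + 177 \left(-3\right) 1\right) + 13335} = \sqrt{\left(555 - 531\right) + 13335} = \sqrt{24 + 13335} = \sqrt{13359}$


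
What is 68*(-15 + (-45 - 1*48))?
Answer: -7344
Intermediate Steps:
68*(-15 + (-45 - 1*48)) = 68*(-15 + (-45 - 48)) = 68*(-15 - 93) = 68*(-108) = -7344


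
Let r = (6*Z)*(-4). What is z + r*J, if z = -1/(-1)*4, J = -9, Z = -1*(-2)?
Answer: 436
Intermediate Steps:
Z = 2
z = 4 (z = -1*(-1)*4 = 1*4 = 4)
r = -48 (r = (6*2)*(-4) = 12*(-4) = -48)
z + r*J = 4 - 48*(-9) = 4 + 432 = 436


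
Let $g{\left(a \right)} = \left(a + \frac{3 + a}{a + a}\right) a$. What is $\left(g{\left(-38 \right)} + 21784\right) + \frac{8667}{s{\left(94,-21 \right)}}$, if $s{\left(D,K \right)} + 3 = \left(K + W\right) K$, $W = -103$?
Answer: $\frac{13417595}{578} \approx 23214.0$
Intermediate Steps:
$s{\left(D,K \right)} = -3 + K \left(-103 + K\right)$ ($s{\left(D,K \right)} = -3 + \left(K - 103\right) K = -3 + \left(-103 + K\right) K = -3 + K \left(-103 + K\right)$)
$g{\left(a \right)} = a \left(a + \frac{3 + a}{2 a}\right)$ ($g{\left(a \right)} = \left(a + \frac{3 + a}{2 a}\right) a = a \left(a + \frac{3 + a}{2 a}\right)$)
$\left(g{\left(-38 \right)} + 21784\right) + \frac{8667}{s{\left(94,-21 \right)}} = \left(\left(\frac{3}{2} + \left(-38\right)^{2} + \frac{1}{2} \left(-38\right)\right) + 21784\right) + \frac{8667}{-3 + \left(-21\right)^{2} - -2163} = \left(\left(\frac{3}{2} + 1444 - 19\right) + 21784\right) + \frac{8667}{-3 + 441 + 2163} = \left(\frac{2853}{2} + 21784\right) + \frac{8667}{2601} = \frac{46421}{2} + 8667 \cdot \frac{1}{2601} = \frac{46421}{2} + \frac{963}{289} = \frac{13417595}{578}$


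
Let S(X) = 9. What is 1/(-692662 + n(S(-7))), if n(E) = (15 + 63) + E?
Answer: -1/692575 ≈ -1.4439e-6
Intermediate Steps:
n(E) = 78 + E
1/(-692662 + n(S(-7))) = 1/(-692662 + (78 + 9)) = 1/(-692662 + 87) = 1/(-692575) = -1/692575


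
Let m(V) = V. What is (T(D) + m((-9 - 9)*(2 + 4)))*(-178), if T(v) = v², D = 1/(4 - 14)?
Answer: 961111/50 ≈ 19222.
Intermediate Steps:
D = -⅒ (D = 1/(-10) = -⅒ ≈ -0.10000)
(T(D) + m((-9 - 9)*(2 + 4)))*(-178) = ((-⅒)² + (-9 - 9)*(2 + 4))*(-178) = (1/100 - 18*6)*(-178) = (1/100 - 108)*(-178) = -10799/100*(-178) = 961111/50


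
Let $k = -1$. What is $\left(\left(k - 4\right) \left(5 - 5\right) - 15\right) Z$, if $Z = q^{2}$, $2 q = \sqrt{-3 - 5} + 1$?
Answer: $\frac{105}{4} - 15 i \sqrt{2} \approx 26.25 - 21.213 i$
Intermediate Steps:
$q = \frac{1}{2} + i \sqrt{2}$ ($q = \frac{\sqrt{-3 - 5} + 1}{2} = \frac{\sqrt{-8} + 1}{2} = \frac{2 i \sqrt{2} + 1}{2} = \frac{1 + 2 i \sqrt{2}}{2} = \frac{1}{2} + i \sqrt{2} \approx 0.5 + 1.4142 i$)
$Z = \left(\frac{1}{2} + i \sqrt{2}\right)^{2} \approx -1.75 + 1.4142 i$
$\left(\left(k - 4\right) \left(5 - 5\right) - 15\right) Z = \left(\left(-1 - 4\right) \left(5 - 5\right) - 15\right) \left(- \frac{7}{4} + i \sqrt{2}\right) = \left(\left(-5\right) 0 - 15\right) \left(- \frac{7}{4} + i \sqrt{2}\right) = \left(0 - 15\right) \left(- \frac{7}{4} + i \sqrt{2}\right) = - 15 \left(- \frac{7}{4} + i \sqrt{2}\right) = \frac{105}{4} - 15 i \sqrt{2}$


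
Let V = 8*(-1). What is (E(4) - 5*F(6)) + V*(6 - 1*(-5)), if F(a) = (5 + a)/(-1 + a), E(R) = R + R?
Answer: -91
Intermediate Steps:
E(R) = 2*R
V = -8
F(a) = (5 + a)/(-1 + a)
(E(4) - 5*F(6)) + V*(6 - 1*(-5)) = (2*4 - 5*(5 + 6)/(-1 + 6)) - 8*(6 - 1*(-5)) = (8 - 5*11/5) - 8*(6 + 5) = (8 - 11) - 8*11 = (8 - 5*11/5) - 88 = (8 - 11) - 88 = -3 - 88 = -91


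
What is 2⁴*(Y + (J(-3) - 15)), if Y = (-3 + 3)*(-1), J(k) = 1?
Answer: -224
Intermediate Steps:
Y = 0 (Y = 0*(-1) = 0)
2⁴*(Y + (J(-3) - 15)) = 2⁴*(0 + (1 - 15)) = 16*(0 - 14) = 16*(-14) = -224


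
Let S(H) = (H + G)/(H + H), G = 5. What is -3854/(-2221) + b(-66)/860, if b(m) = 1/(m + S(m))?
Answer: 7168231817/4130982265 ≈ 1.7352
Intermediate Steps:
S(H) = (5 + H)/(2*H) (S(H) = (H + 5)/(H + H) = (5 + H)/((2*H)) = (5 + H)*(1/(2*H)) = (5 + H)/(2*H))
b(m) = 1/(m + (5 + m)/(2*m))
-3854/(-2221) + b(-66)/860 = -3854/(-2221) + (2*(-66)/(5 - 66 + 2*(-66)²))/860 = -3854*(-1/2221) + (2*(-66)/(5 - 66 + 2*4356))*(1/860) = 3854/2221 + (2*(-66)/(5 - 66 + 8712))*(1/860) = 3854/2221 + (2*(-66)/8651)*(1/860) = 3854/2221 + (2*(-66)*(1/8651))*(1/860) = 3854/2221 - 132/8651*1/860 = 3854/2221 - 33/1859965 = 7168231817/4130982265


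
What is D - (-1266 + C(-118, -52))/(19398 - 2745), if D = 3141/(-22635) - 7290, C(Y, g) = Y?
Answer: -305324261687/41882295 ≈ -7290.1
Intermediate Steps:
D = -18334699/2515 (D = 3141*(-1/22635) - 7290 = -349/2515 - 7290 = -18334699/2515 ≈ -7290.1)
D - (-1266 + C(-118, -52))/(19398 - 2745) = -18334699/2515 - (-1266 - 118)/(19398 - 2745) = -18334699/2515 - (-1384)/16653 = -18334699/2515 - 1*(-1384/16653) = -18334699/2515 + 1384/16653 = -305324261687/41882295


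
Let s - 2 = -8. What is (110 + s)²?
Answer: 10816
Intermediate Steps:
s = -6 (s = 2 - 8 = -6)
(110 + s)² = (110 - 6)² = 104² = 10816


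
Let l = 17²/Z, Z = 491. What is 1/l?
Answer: 491/289 ≈ 1.6990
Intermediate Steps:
l = 289/491 (l = 17²/491 = 289*(1/491) = 289/491 ≈ 0.58859)
1/l = 1/(289/491) = 491/289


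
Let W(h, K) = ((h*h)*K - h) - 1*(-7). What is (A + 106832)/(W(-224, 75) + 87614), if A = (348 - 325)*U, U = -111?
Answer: 104279/3851045 ≈ 0.027078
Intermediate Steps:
W(h, K) = 7 - h + K*h² (W(h, K) = (h²*K - h) + 7 = (K*h² - h) + 7 = (-h + K*h²) + 7 = 7 - h + K*h²)
A = -2553 (A = (348 - 325)*(-111) = 23*(-111) = -2553)
(A + 106832)/(W(-224, 75) + 87614) = (-2553 + 106832)/((7 - 1*(-224) + 75*(-224)²) + 87614) = 104279/((7 + 224 + 75*50176) + 87614) = 104279/((7 + 224 + 3763200) + 87614) = 104279/(3763431 + 87614) = 104279/3851045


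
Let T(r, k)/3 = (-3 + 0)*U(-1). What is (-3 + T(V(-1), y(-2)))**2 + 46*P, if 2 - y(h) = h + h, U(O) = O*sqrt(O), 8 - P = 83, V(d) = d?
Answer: -3522 - 54*I ≈ -3522.0 - 54.0*I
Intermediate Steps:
P = -75 (P = 8 - 1*83 = 8 - 83 = -75)
U(O) = O**(3/2)
y(h) = 2 - 2*h (y(h) = 2 - (h + h) = 2 - 2*h)
T(r, k) = 9*I (T(r, k) = 3*((-3 + 0)*(-1)**(3/2)) = 3*(-(-3)*I) = 3*(3*I) = 9*I)
(-3 + T(V(-1), y(-2)))**2 + 46*P = (-3 + 9*I)**2 + 46*(-75) = (-3 + 9*I)**2 - 3450 = -3450 + (-3 + 9*I)**2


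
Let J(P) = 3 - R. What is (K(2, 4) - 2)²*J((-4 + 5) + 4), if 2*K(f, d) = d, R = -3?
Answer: 0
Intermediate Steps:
K(f, d) = d/2
J(P) = 6 (J(P) = 3 - 1*(-3) = 3 + 3 = 6)
(K(2, 4) - 2)²*J((-4 + 5) + 4) = ((½)*4 - 2)²*6 = (2 - 2)²*6 = 0²*6 = 0*6 = 0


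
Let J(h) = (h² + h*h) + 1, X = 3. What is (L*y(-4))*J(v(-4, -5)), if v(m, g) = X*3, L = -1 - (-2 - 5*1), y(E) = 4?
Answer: 3912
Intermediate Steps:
L = 6 (L = -1 - (-2 - 5) = -1 - 1*(-7) = -1 + 7 = 6)
v(m, g) = 9 (v(m, g) = 3*3 = 9)
J(h) = 1 + 2*h² (J(h) = (h² + h²) + 1 = 2*h² + 1 = 1 + 2*h²)
(L*y(-4))*J(v(-4, -5)) = (6*4)*(1 + 2*9²) = 24*(1 + 2*81) = 24*(1 + 162) = 24*163 = 3912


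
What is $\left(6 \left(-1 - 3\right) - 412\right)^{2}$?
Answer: $190096$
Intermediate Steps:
$\left(6 \left(-1 - 3\right) - 412\right)^{2} = \left(6 \left(-4\right) - 412\right)^{2} = \left(-24 - 412\right)^{2} = \left(-436\right)^{2} = 190096$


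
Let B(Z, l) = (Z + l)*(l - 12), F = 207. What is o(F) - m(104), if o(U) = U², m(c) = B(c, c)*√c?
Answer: 42849 - 38272*√26 ≈ -1.5230e+5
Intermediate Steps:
B(Z, l) = (-12 + l)*(Z + l) (B(Z, l) = (Z + l)*(-12 + l) = (-12 + l)*(Z + l))
m(c) = √c*(-24*c + 2*c²) (m(c) = (c² - 12*c - 12*c + c*c)*√c = (c² - 12*c - 12*c + c²)*√c = (-24*c + 2*c²)*√c = √c*(-24*c + 2*c²))
o(F) - m(104) = 207² - 2*104^(3/2)*(-12 + 104) = 42849 - 2*208*√26*92 = 42849 - 38272*√26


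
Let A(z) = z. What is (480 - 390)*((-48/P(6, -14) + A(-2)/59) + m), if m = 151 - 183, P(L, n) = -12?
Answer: -148860/59 ≈ -2523.1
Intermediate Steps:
m = -32
(480 - 390)*((-48/P(6, -14) + A(-2)/59) + m) = (480 - 390)*((-48/(-12) - 2/59) - 32) = 90*((-48*(-1/12) - 2*1/59) - 32) = 90*((4 - 2/59) - 32) = 90*(234/59 - 32) = 90*(-1654/59) = -148860/59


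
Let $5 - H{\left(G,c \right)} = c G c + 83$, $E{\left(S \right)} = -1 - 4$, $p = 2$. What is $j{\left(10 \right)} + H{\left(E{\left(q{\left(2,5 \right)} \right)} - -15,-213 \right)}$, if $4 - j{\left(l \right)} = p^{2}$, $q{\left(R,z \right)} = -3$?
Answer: $-453768$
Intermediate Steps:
$E{\left(S \right)} = -5$ ($E{\left(S \right)} = -1 - 4 = -5$)
$j{\left(l \right)} = 0$ ($j{\left(l \right)} = 4 - 2^{2} = 4 - 4 = 0$)
$H{\left(G,c \right)} = -78 - G c^{2}$ ($H{\left(G,c \right)} = 5 - \left(c G c + 83\right) = 5 - \left(G c c + 83\right) = 5 - \left(G c^{2} + 83\right) = 5 - \left(83 + G c^{2}\right) = -78 - G c^{2}$)
$j{\left(10 \right)} + H{\left(E{\left(q{\left(2,5 \right)} \right)} - -15,-213 \right)} = 0 - \left(78 + \left(-5 - -15\right) \left(-213\right)^{2}\right) = 0 - \left(78 + \left(-5 + 15\right) 45369\right) = 0 - \left(78 + 10 \cdot 45369\right) = 0 - 453768 = -453768$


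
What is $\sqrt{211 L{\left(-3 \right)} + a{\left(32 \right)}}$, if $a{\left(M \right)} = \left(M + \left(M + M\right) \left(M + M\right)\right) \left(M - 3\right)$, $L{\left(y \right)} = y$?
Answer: $3 \sqrt{13231} \approx 345.08$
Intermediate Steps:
$a{\left(M \right)} = \left(-3 + M\right) \left(M + 4 M^{2}\right)$ ($a{\left(M \right)} = \left(M + 2 M 2 M\right) \left(-3 + M\right) = \left(M + 4 M^{2}\right) \left(-3 + M\right) = \left(-3 + M\right) \left(M + 4 M^{2}\right)$)
$\sqrt{211 L{\left(-3 \right)} + a{\left(32 \right)}} = \sqrt{211 \left(-3\right) + 32 \left(-3 - 352 + 4 \cdot 32^{2}\right)} = \sqrt{-633 + 32 \left(-3 - 352 + 4 \cdot 1024\right)} = \sqrt{-633 + 32 \left(-3 - 352 + 4096\right)} = \sqrt{-633 + 32 \cdot 3741} = \sqrt{-633 + 119712} = \sqrt{119079} = 3 \sqrt{13231}$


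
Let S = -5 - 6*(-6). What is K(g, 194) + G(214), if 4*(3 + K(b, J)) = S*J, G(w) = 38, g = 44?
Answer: 3077/2 ≈ 1538.5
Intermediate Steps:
S = 31 (S = -5 + 36 = 31)
K(b, J) = -3 + 31*J/4 (K(b, J) = -3 + (31*J)/4 = -3 + 31*J/4)
K(g, 194) + G(214) = (-3 + (31/4)*194) + 38 = (-3 + 3007/2) + 38 = 3001/2 + 38 = 3077/2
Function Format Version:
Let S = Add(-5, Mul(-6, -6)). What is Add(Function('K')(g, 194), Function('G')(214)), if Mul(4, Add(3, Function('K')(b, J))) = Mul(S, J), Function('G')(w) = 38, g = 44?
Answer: Rational(3077, 2) ≈ 1538.5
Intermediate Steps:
S = 31 (S = Add(-5, 36) = 31)
Function('K')(b, J) = Add(-3, Mul(Rational(31, 4), J)) (Function('K')(b, J) = Add(-3, Mul(Rational(1, 4), Mul(31, J))) = Add(-3, Mul(Rational(31, 4), J)))
Add(Function('K')(g, 194), Function('G')(214)) = Add(Add(-3, Mul(Rational(31, 4), 194)), 38) = Add(Add(-3, Rational(3007, 2)), 38) = Add(Rational(3001, 2), 38) = Rational(3077, 2)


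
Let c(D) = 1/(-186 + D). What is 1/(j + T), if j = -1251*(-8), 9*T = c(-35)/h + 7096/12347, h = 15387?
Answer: 377876761821/3781814762431813 ≈ 9.9919e-5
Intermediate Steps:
T = 24130127245/377876761821 (T = (1/(-186 - 35*15387) + 7096/12347)/9 = ((1/15387)/(-221) + 7096*(1/12347))/9 = (-1/221*1/15387 + 7096/12347)/9 = (-1/3400527 + 7096/12347)/9 = (⅑)*(24130127245/41986306869) = 24130127245/377876761821 ≈ 0.063857)
j = 10008
1/(j + T) = 1/(10008 + 24130127245/377876761821) = 1/(3781814762431813/377876761821) = 377876761821/3781814762431813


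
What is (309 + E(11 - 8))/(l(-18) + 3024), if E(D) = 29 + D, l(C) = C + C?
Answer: 341/2988 ≈ 0.11412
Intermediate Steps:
l(C) = 2*C
(309 + E(11 - 8))/(l(-18) + 3024) = (309 + (29 + (11 - 8)))/(2*(-18) + 3024) = (309 + (29 + 3))/(-36 + 3024) = (309 + 32)/2988 = 341*(1/2988) = 341/2988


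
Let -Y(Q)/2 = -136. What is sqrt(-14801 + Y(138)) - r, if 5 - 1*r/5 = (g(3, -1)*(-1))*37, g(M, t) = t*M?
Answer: 530 + I*sqrt(14529) ≈ 530.0 + 120.54*I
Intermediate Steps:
g(M, t) = M*t
Y(Q) = 272 (Y(Q) = -2*(-136) = 272)
r = -530 (r = 25 - 5*(3*(-1))*(-1)*37 = 25 - 5*(-3*(-1))*37 = 25 - 15*37 = 25 - 5*111 = 25 - 555 = -530)
sqrt(-14801 + Y(138)) - r = sqrt(-14801 + 272) - 1*(-530) = sqrt(-14529) + 530 = I*sqrt(14529) + 530 = 530 + I*sqrt(14529)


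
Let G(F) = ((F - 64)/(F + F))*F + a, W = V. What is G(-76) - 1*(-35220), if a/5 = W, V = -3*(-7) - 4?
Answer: 35235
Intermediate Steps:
V = 17 (V = 21 - 4 = 17)
W = 17
a = 85 (a = 5*17 = 85)
G(F) = 53 + F/2 (G(F) = ((F - 64)/(F + F))*F + 85 = ((-64 + F)/((2*F)))*F + 85 = ((-64 + F)*(1/(2*F)))*F + 85 = ((-64 + F)/(2*F))*F + 85 = (-32 + F/2) + 85 = 53 + F/2)
G(-76) - 1*(-35220) = (53 + (½)*(-76)) - 1*(-35220) = (53 - 38) + 35220 = 15 + 35220 = 35235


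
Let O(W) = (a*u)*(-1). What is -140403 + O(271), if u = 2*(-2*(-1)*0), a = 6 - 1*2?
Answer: -140403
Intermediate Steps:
a = 4 (a = 6 - 2 = 4)
u = 0 (u = 2*(2*0) = 2*0 = 0)
O(W) = 0 (O(W) = (4*0)*(-1) = 0*(-1) = 0)
-140403 + O(271) = -140403 + 0 = -140403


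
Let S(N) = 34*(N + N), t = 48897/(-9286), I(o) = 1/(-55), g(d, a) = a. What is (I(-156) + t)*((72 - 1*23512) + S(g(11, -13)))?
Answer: 32820628602/255365 ≈ 1.2852e+5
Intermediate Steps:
I(o) = -1/55
t = -48897/9286 (t = 48897*(-1/9286) = -48897/9286 ≈ -5.2657)
S(N) = 68*N (S(N) = 34*(2*N) = 68*N)
(I(-156) + t)*((72 - 1*23512) + S(g(11, -13))) = (-1/55 - 48897/9286)*((72 - 1*23512) + 68*(-13)) = -2698621*((72 - 23512) - 884)/510730 = -2698621*(-23440 - 884)/510730 = -2698621/510730*(-24324) = 32820628602/255365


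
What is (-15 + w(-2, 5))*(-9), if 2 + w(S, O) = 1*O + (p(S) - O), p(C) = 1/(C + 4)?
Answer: 297/2 ≈ 148.50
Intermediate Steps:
p(C) = 1/(4 + C)
w(S, O) = -2 + 1/(4 + S) (w(S, O) = -2 + (1*O + (1/(4 + S) - O)) = -2 + (O + (1/(4 + S) - O)) = -2 + 1/(4 + S))
(-15 + w(-2, 5))*(-9) = (-15 + (-7 - 2*(-2))/(4 - 2))*(-9) = (-15 + (-7 + 4)/2)*(-9) = (-15 + (1/2)*(-3))*(-9) = (-15 - 3/2)*(-9) = -33/2*(-9) = 297/2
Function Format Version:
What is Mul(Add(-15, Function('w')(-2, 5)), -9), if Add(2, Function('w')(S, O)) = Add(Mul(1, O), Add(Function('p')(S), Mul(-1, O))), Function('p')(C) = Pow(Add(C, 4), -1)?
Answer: Rational(297, 2) ≈ 148.50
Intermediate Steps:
Function('p')(C) = Pow(Add(4, C), -1)
Function('w')(S, O) = Add(-2, Pow(Add(4, S), -1)) (Function('w')(S, O) = Add(-2, Add(Mul(1, O), Add(Pow(Add(4, S), -1), Mul(-1, O)))) = Add(-2, Add(O, Add(Pow(Add(4, S), -1), Mul(-1, O)))) = Add(-2, Pow(Add(4, S), -1)))
Mul(Add(-15, Function('w')(-2, 5)), -9) = Mul(Add(-15, Mul(Pow(Add(4, -2), -1), Add(-7, Mul(-2, -2)))), -9) = Mul(Add(-15, Mul(Pow(2, -1), Add(-7, 4))), -9) = Mul(Add(-15, Mul(Rational(1, 2), -3)), -9) = Mul(Add(-15, Rational(-3, 2)), -9) = Mul(Rational(-33, 2), -9) = Rational(297, 2)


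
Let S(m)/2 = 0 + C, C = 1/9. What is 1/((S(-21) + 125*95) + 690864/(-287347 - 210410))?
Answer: 1493271/17730852371 ≈ 8.4219e-5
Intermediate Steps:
C = ⅑ ≈ 0.11111
S(m) = 2/9 (S(m) = 2*(0 + ⅑) = 2*(⅑) = 2/9)
1/((S(-21) + 125*95) + 690864/(-287347 - 210410)) = 1/((2/9 + 125*95) + 690864/(-287347 - 210410)) = 1/((2/9 + 11875) + 690864/(-497757)) = 1/(106877/9 + 690864*(-1/497757)) = 1/(106877/9 - 230288/165919) = 1/(17730852371/1493271) = 1493271/17730852371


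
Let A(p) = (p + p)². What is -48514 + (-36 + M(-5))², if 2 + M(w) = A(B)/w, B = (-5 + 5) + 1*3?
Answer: -1161774/25 ≈ -46471.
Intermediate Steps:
B = 3 (B = 0 + 3 = 3)
A(p) = 4*p² (A(p) = (2*p)² = 4*p²)
M(w) = -2 + 36/w (M(w) = -2 + (4*3²)/w = -2 + (4*9)/w = -2 + 36/w)
-48514 + (-36 + M(-5))² = -48514 + (-36 + (-2 + 36/(-5)))² = -48514 + (-36 + (-2 + 36*(-⅕)))² = -48514 + (-36 + (-2 - 36/5))² = -48514 + (-36 - 46/5)² = -48514 + (-226/5)² = -48514 + 51076/25 = -1161774/25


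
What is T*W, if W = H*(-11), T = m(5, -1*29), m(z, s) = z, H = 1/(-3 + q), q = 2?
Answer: 55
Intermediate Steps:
H = -1 (H = 1/(-3 + 2) = 1/(-1) = -1)
T = 5
W = 11 (W = -1*(-11) = 11)
T*W = 5*11 = 55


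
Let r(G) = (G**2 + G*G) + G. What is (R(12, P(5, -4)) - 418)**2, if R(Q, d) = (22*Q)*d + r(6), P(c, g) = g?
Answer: 1948816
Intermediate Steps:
r(G) = G + 2*G**2 (r(G) = (G**2 + G**2) + G = 2*G**2 + G = G + 2*G**2)
R(Q, d) = 78 + 22*Q*d (R(Q, d) = (22*Q)*d + 6*(1 + 2*6) = 22*Q*d + 6*(1 + 12) = 22*Q*d + 6*13 = 22*Q*d + 78 = 78 + 22*Q*d)
(R(12, P(5, -4)) - 418)**2 = ((78 + 22*12*(-4)) - 418)**2 = ((78 - 1056) - 418)**2 = (-978 - 418)**2 = (-1396)**2 = 1948816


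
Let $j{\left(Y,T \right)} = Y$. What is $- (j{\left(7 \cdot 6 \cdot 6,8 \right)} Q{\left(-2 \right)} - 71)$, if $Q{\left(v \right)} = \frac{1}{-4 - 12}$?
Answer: $\frac{347}{4} \approx 86.75$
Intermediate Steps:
$Q{\left(v \right)} = - \frac{1}{16}$ ($Q{\left(v \right)} = \frac{1}{-16} = - \frac{1}{16}$)
$- (j{\left(7 \cdot 6 \cdot 6,8 \right)} Q{\left(-2 \right)} - 71) = - (7 \cdot 6 \cdot 6 \left(- \frac{1}{16}\right) - 71) = - (7 \cdot 36 \left(- \frac{1}{16}\right) - 71) = - (252 \left(- \frac{1}{16}\right) - 71) = - (- \frac{63}{4} - 71) = \left(-1\right) \left(- \frac{347}{4}\right) = \frac{347}{4}$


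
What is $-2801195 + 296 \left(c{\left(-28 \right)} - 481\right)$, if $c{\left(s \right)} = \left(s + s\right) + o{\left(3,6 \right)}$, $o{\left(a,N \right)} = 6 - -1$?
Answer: $-2958075$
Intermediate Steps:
$o{\left(a,N \right)} = 7$ ($o{\left(a,N \right)} = 6 + 1 = 7$)
$c{\left(s \right)} = 7 + 2 s$ ($c{\left(s \right)} = \left(s + s\right) + 7 = 2 s + 7 = 7 + 2 s$)
$-2801195 + 296 \left(c{\left(-28 \right)} - 481\right) = -2801195 + 296 \left(\left(7 + 2 \left(-28\right)\right) - 481\right) = -2801195 + 296 \left(\left(7 - 56\right) - 481\right) = -2801195 + 296 \left(-49 - 481\right) = -2801195 + 296 \left(-530\right) = -2801195 - 156880 = -2958075$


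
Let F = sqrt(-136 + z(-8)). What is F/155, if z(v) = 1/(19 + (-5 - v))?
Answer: I*sqrt(65802)/3410 ≈ 0.075225*I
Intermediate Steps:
z(v) = 1/(14 - v)
F = I*sqrt(65802)/22 (F = sqrt(-136 - 1/(-14 - 8)) = sqrt(-136 - 1/(-22)) = sqrt(-136 - 1*(-1/22)) = sqrt(-136 + 1/22) = sqrt(-2991/22) = I*sqrt(65802)/22 ≈ 11.66*I)
F/155 = (I*sqrt(65802)/22)/155 = (I*sqrt(65802)/22)*(1/155) = I*sqrt(65802)/3410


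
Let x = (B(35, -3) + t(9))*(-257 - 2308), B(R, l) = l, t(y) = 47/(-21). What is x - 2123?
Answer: 79189/7 ≈ 11313.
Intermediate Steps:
t(y) = -47/21 (t(y) = 47*(-1/21) = -47/21)
x = 94050/7 (x = (-3 - 47/21)*(-257 - 2308) = -110/21*(-2565) = 94050/7 ≈ 13436.)
x - 2123 = 94050/7 - 2123 = 79189/7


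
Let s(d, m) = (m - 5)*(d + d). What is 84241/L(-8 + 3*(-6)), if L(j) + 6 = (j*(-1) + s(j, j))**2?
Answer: 84241/2683038 ≈ 0.031398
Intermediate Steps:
s(d, m) = 2*d*(-5 + m) (s(d, m) = (-5 + m)*(2*d) = 2*d*(-5 + m))
L(j) = -6 + (-j + 2*j*(-5 + j))**2 (L(j) = -6 + (j*(-1) + 2*j*(-5 + j))**2 = -6 + (-j + 2*j*(-5 + j))**2)
84241/L(-8 + 3*(-6)) = 84241/(-6 + (-8 + 3*(-6))**2*(-11 + 2*(-8 + 3*(-6)))**2) = 84241/(-6 + (-8 - 18)**2*(-11 + 2*(-8 - 18))**2) = 84241/(-6 + (-26)**2*(-11 + 2*(-26))**2) = 84241/(-6 + 676*(-11 - 52)**2) = 84241/(-6 + 676*(-63)**2) = 84241/(-6 + 676*3969) = 84241/(-6 + 2683044) = 84241/2683038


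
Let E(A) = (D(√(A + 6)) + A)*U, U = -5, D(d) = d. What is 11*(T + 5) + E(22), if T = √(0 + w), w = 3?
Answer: -55 - 10*√7 + 11*√3 ≈ -62.405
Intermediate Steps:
T = √3 (T = √(0 + 3) = √3 ≈ 1.7320)
E(A) = -5*A - 5*√(6 + A) (E(A) = (√(A + 6) + A)*(-5) = (√(6 + A) + A)*(-5) = (A + √(6 + A))*(-5) = -5*A - 5*√(6 + A))
11*(T + 5) + E(22) = 11*(√3 + 5) + (-5*22 - 5*√(6 + 22)) = 11*(5 + √3) + (-110 - 10*√7) = (55 + 11*√3) + (-110 - 10*√7) = -55 - 10*√7 + 11*√3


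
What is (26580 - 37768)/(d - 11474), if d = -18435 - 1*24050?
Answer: 11188/53959 ≈ 0.20734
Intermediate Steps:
d = -42485 (d = -18435 - 24050 = -42485)
(26580 - 37768)/(d - 11474) = (26580 - 37768)/(-42485 - 11474) = -11188/(-53959) = -11188*(-1/53959) = 11188/53959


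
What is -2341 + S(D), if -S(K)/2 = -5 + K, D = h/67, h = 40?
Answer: -156257/67 ≈ -2332.2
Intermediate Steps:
D = 40/67 ≈ 0.59702
S(K) = 10 - 2*K (S(K) = -2*(-5 + K) = 10 - 2*K)
-2341 + S(D) = -2341 + (10 - 2*40/67) = -2341 + (10 - 80/67) = -2341 + 590/67 = -156257/67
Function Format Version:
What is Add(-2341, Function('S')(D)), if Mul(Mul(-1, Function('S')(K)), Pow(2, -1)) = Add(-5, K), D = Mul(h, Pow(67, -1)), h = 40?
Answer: Rational(-156257, 67) ≈ -2332.2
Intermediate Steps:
D = Rational(40, 67) (D = Mul(40, Pow(67, -1)) = Mul(40, Rational(1, 67)) = Rational(40, 67) ≈ 0.59702)
Function('S')(K) = Add(10, Mul(-2, K)) (Function('S')(K) = Mul(-2, Add(-5, K)) = Add(10, Mul(-2, K)))
Add(-2341, Function('S')(D)) = Add(-2341, Add(10, Mul(-2, Rational(40, 67)))) = Add(-2341, Add(10, Rational(-80, 67))) = Add(-2341, Rational(590, 67)) = Rational(-156257, 67)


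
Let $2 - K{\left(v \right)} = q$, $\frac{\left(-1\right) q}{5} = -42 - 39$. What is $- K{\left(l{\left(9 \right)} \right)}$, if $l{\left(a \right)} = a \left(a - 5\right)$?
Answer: $403$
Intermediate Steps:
$l{\left(a \right)} = a \left(-5 + a\right)$
$q = 405$ ($q = - 5 \left(-42 - 39\right) = \left(-5\right) \left(-81\right) = 405$)
$K{\left(v \right)} = -403$ ($K{\left(v \right)} = 2 - 405 = -403$)
$- K{\left(l{\left(9 \right)} \right)} = \left(-1\right) \left(-403\right) = 403$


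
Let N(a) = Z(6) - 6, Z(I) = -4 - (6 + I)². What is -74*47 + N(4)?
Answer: -3632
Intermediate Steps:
N(a) = -154 (N(a) = (-4 - (6 + 6)²) - 6 = (-4 - 1*12²) - 6 = (-4 - 1*144) - 6 = (-4 - 144) - 6 = -148 - 6 = -154)
-74*47 + N(4) = -74*47 - 154 = -3478 - 154 = -3632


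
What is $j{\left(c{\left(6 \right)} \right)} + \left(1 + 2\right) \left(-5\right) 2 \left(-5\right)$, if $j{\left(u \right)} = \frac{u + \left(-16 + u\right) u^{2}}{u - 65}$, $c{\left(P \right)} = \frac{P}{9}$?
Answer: $\frac{260716}{1737} \approx 150.1$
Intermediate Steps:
$c{\left(P \right)} = \frac{P}{9}$ ($c{\left(P \right)} = P \frac{1}{9} = \frac{P}{9}$)
$j{\left(u \right)} = \frac{u + u^{2} \left(-16 + u\right)}{-65 + u}$
$j{\left(c{\left(6 \right)} \right)} + \left(1 + 2\right) \left(-5\right) 2 \left(-5\right) = \frac{\frac{1}{9} \cdot 6 \left(1 + \left(\frac{1}{9} \cdot 6\right)^{2} - 16 \cdot \frac{1}{9} \cdot 6\right)}{-65 + \frac{1}{9} \cdot 6} + \left(1 + 2\right) \left(-5\right) 2 \left(-5\right) = \frac{2 \left(1 + \left(\frac{2}{3}\right)^{2} - \frac{32}{3}\right)}{3 \left(-65 + \frac{2}{3}\right)} + 3 \left(-5\right) 2 \left(-5\right) = \frac{2 \left(1 + \frac{4}{9} - \frac{32}{3}\right)}{3 \left(- \frac{193}{3}\right)} + \left(-15\right) 2 \left(-5\right) = \frac{2}{3} \left(- \frac{3}{193}\right) \left(- \frac{83}{9}\right) - -150 = \frac{166}{1737} + 150 = \frac{260716}{1737}$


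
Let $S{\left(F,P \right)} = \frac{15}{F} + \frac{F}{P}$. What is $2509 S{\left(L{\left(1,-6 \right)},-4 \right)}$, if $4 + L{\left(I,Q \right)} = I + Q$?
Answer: $\frac{17563}{12} \approx 1463.6$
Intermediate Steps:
$L{\left(I,Q \right)} = -4 + I + Q$ ($L{\left(I,Q \right)} = -4 + \left(I + Q\right) = -4 + I + Q$)
$2509 S{\left(L{\left(1,-6 \right)},-4 \right)} = 2509 \left(\frac{15}{-4 + 1 - 6} + \frac{-4 + 1 - 6}{-4}\right) = 2509 \left(\frac{15}{-9} - - \frac{9}{4}\right) = 2509 \left(15 \left(- \frac{1}{9}\right) + \frac{9}{4}\right) = 2509 \left(- \frac{5}{3} + \frac{9}{4}\right) = 2509 \cdot \frac{7}{12} = \frac{17563}{12}$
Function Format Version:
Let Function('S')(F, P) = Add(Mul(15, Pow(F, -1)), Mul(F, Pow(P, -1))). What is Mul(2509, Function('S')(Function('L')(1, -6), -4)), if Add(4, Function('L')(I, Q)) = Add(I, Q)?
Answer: Rational(17563, 12) ≈ 1463.6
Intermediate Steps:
Function('L')(I, Q) = Add(-4, I, Q) (Function('L')(I, Q) = Add(-4, Add(I, Q)) = Add(-4, I, Q))
Mul(2509, Function('S')(Function('L')(1, -6), -4)) = Mul(2509, Add(Mul(15, Pow(Add(-4, 1, -6), -1)), Mul(Add(-4, 1, -6), Pow(-4, -1)))) = Mul(2509, Add(Mul(15, Pow(-9, -1)), Mul(-9, Rational(-1, 4)))) = Mul(2509, Add(Mul(15, Rational(-1, 9)), Rational(9, 4))) = Mul(2509, Add(Rational(-5, 3), Rational(9, 4))) = Mul(2509, Rational(7, 12)) = Rational(17563, 12)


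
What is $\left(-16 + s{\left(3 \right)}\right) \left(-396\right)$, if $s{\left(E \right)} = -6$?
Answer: $8712$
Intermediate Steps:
$\left(-16 + s{\left(3 \right)}\right) \left(-396\right) = \left(-16 - 6\right) \left(-396\right) = \left(-22\right) \left(-396\right) = 8712$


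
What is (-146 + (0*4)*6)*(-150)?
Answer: 21900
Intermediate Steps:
(-146 + (0*4)*6)*(-150) = (-146 + 0*6)*(-150) = (-146 + 0)*(-150) = -146*(-150) = 21900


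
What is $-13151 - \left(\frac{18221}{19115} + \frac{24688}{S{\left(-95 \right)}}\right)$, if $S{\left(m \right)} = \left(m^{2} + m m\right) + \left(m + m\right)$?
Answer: $- \frac{224523425854}{17069695} \approx -13153.0$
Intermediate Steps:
$S{\left(m \right)} = 2 m + 2 m^{2}$ ($S{\left(m \right)} = \left(m^{2} + m^{2}\right) + 2 m = 2 m^{2} + 2 m = 2 m + 2 m^{2}$)
$-13151 - \left(\frac{18221}{19115} + \frac{24688}{S{\left(-95 \right)}}\right) = -13151 - \left(\frac{18221}{19115} + \frac{24688}{2 \left(-95\right) \left(1 - 95\right)}\right) = -13151 - \left(18221 \cdot \frac{1}{19115} + \frac{24688}{2 \left(-95\right) \left(-94\right)}\right) = -13151 - \left(\frac{18221}{19115} + \frac{24688}{17860}\right) = -13151 - \left(\frac{18221}{19115} + 24688 \cdot \frac{1}{17860}\right) = -13151 - \left(\frac{18221}{19115} + \frac{6172}{4465}\right) = -13151 - \frac{39866909}{17069695} = - \frac{224523425854}{17069695}$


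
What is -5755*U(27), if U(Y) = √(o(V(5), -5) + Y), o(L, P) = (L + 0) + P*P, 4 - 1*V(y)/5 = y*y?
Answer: -5755*I*√53 ≈ -41897.0*I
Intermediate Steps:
V(y) = 20 - 5*y² (V(y) = 20 - 5*y*y = 20 - 5*y²)
o(L, P) = L + P²
U(Y) = √(-80 + Y) (U(Y) = √(((20 - 5*5²) + (-5)²) + Y) = √(((20 - 5*25) + 25) + Y) = √(((20 - 125) + 25) + Y) = √((-105 + 25) + Y) = √(-80 + Y))
-5755*U(27) = -5755*√(-80 + 27) = -5755*I*√53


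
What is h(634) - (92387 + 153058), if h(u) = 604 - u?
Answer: -245475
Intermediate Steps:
h(634) - (92387 + 153058) = (604 - 1*634) - (92387 + 153058) = (604 - 634) - 1*245445 = -30 - 245445 = -245475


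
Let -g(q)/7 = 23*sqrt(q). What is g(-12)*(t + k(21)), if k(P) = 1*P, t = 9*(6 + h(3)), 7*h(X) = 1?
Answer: -24564*I*sqrt(3) ≈ -42546.0*I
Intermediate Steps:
h(X) = 1/7 (h(X) = (1/7)*1 = 1/7)
t = 387/7 (t = 9*(6 + 1/7) = 9*(43/7) = 387/7 ≈ 55.286)
k(P) = P
g(q) = -161*sqrt(q)
g(-12)*(t + k(21)) = (-322*I*sqrt(3))*(387/7 + 21) = -322*I*sqrt(3)*(534/7) = -24564*I*sqrt(3)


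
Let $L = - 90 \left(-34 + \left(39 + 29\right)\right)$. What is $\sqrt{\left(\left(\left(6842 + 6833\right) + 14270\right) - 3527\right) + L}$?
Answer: $\sqrt{21358} \approx 146.14$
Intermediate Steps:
$L = -3060$ ($L = - 90 \left(-34 + 68\right) = \left(-90\right) 34 = -3060$)
$\sqrt{\left(\left(\left(6842 + 6833\right) + 14270\right) - 3527\right) + L} = \sqrt{\left(\left(\left(6842 + 6833\right) + 14270\right) - 3527\right) - 3060} = \sqrt{\left(\left(13675 + 14270\right) - 3527\right) - 3060} = \sqrt{\left(27945 - 3527\right) - 3060} = \sqrt{24418 - 3060} = \sqrt{21358}$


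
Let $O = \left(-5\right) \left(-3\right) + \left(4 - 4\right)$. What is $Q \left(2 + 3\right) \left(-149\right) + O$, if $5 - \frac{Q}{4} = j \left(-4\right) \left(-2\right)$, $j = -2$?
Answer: $-62565$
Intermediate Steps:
$O = 15$ ($O = 15 + \left(4 - 4\right) = 15 + 0 = 15$)
$Q = 84$ ($Q = 20 - 4 \left(-2\right) \left(-4\right) \left(-2\right) = 20 - 4 \cdot 8 \left(-2\right) = 20 - -64 = 20 + 64 = 84$)
$Q \left(2 + 3\right) \left(-149\right) + O = 84 \left(2 + 3\right) \left(-149\right) + 15 = 84 \cdot 5 \left(-149\right) + 15 = 420 \left(-149\right) + 15 = -62580 + 15 = -62565$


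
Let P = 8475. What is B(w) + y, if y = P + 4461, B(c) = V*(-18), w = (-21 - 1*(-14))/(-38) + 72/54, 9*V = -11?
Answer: 12958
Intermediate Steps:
V = -11/9 (V = (⅑)*(-11) = -11/9 ≈ -1.2222)
w = 173/114 (w = (-21 + 14)*(-1/38) + 72*(1/54) = -7*(-1/38) + 4/3 = 7/38 + 4/3 = 173/114 ≈ 1.5175)
B(c) = 22 (B(c) = -11/9*(-18) = 22)
y = 12936 (y = 8475 + 4461 = 12936)
B(w) + y = 22 + 12936 = 12958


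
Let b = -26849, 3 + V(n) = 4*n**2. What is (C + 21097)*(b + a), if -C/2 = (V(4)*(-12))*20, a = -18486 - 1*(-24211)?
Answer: -1064163748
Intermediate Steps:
V(n) = -3 + 4*n**2
a = 5725 (a = -18486 + 24211 = 5725)
C = 29280 (C = -2*(-3 + 4*4**2)*(-12)*20 = -2*(-3 + 4*16)*(-12)*20 = -2*(-3 + 64)*(-12)*20 = -2*61*(-12)*20 = -(-1464)*20 = -2*(-14640) = 29280)
(C + 21097)*(b + a) = (29280 + 21097)*(-26849 + 5725) = 50377*(-21124) = -1064163748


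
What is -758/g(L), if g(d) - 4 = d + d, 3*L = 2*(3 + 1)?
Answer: -1137/14 ≈ -81.214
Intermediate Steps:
L = 8/3 (L = (2*(3 + 1))/3 = (2*4)/3 = (⅓)*8 = 8/3 ≈ 2.6667)
g(d) = 4 + 2*d (g(d) = 4 + (d + d) = 4 + 2*d)
-758/g(L) = -758/(4 + 2*(8/3)) = -758/(4 + 16/3) = -758/28/3 = -758*3/28 = -1137/14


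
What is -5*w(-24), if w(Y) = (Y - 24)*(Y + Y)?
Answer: -11520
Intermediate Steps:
w(Y) = 2*Y*(-24 + Y) (w(Y) = (-24 + Y)*(2*Y) = 2*Y*(-24 + Y))
-5*w(-24) = -10*(-24)*(-24 - 24) = -10*(-24)*(-48) = -5*2304 = -11520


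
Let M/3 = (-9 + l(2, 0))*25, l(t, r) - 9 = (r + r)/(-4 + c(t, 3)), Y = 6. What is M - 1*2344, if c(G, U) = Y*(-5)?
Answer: -2344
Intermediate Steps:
c(G, U) = -30 (c(G, U) = 6*(-5) = -30)
l(t, r) = 9 - r/17 (l(t, r) = 9 + (r + r)/(-4 - 30) = 9 + (2*r)/(-34) = 9 + (2*r)*(-1/34) = 9 - r/17)
M = 0 (M = 3*((-9 + (9 - 1/17*0))*25) = 3*((-9 + (9 + 0))*25) = 3*((-9 + 9)*25) = 3*(0*25) = 3*0 = 0)
M - 1*2344 = 0 - 1*2344 = 0 - 2344 = -2344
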